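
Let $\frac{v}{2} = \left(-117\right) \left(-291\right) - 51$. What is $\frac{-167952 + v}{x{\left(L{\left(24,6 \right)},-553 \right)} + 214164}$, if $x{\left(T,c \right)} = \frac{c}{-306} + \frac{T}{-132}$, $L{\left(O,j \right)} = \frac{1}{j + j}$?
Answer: $- \frac{2691722880}{5767056839} \approx -0.46674$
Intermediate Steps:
$L{\left(O,j \right)} = \frac{1}{2 j}$
$x{\left(T,c \right)} = - \frac{T}{132} - \frac{c}{306}$ ($x{\left(T,c \right)} = c \left(- \frac{1}{306}\right) + T \left(- \frac{1}{132}\right) = - \frac{c}{306} - \frac{T}{132} = - \frac{T}{132} - \frac{c}{306}$)
$v = 67992$ ($v = 2 \left(\left(-117\right) \left(-291\right) - 51\right) = 2 \left(34047 - 51\right) = 2 \cdot 33996 = 67992$)
$\frac{-167952 + v}{x{\left(L{\left(24,6 \right)},-553 \right)} + 214164} = \frac{-167952 + 67992}{\left(- \frac{\frac{1}{2} \cdot \frac{1}{6}}{132} - - \frac{553}{306}\right) + 214164} = - \frac{99960}{\left(- \frac{\frac{1}{2} \cdot \frac{1}{6}}{132} + \frac{553}{306}\right) + 214164} = - \frac{99960}{\left(\left(- \frac{1}{132}\right) \frac{1}{12} + \frac{553}{306}\right) + 214164} = - \frac{99960}{\left(- \frac{1}{1584} + \frac{553}{306}\right) + 214164} = - \frac{99960}{\frac{48647}{26928} + 214164} = - \frac{99960}{\frac{5767056839}{26928}} = \left(-99960\right) \frac{26928}{5767056839} = - \frac{2691722880}{5767056839}$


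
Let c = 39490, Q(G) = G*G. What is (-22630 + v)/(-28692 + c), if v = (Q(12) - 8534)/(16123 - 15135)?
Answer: -11183415/5334212 ≈ -2.0965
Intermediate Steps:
Q(G) = G**2
v = -4195/494 (v = (12**2 - 8534)/(16123 - 15135) = (144 - 8534)/988 = -8390*1/988 = -4195/494 ≈ -8.4919)
(-22630 + v)/(-28692 + c) = (-22630 - 4195/494)/(-28692 + 39490) = -11183415/494/10798 = -11183415/494*1/10798 = -11183415/5334212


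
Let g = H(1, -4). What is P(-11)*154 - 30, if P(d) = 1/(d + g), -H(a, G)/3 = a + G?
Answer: -107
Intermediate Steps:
H(a, G) = -3*G - 3*a (H(a, G) = -3*(a + G) = -3*(G + a) = -3*G - 3*a)
g = 9 (g = -3*(-4) - 3*1 = 12 - 3 = 9)
P(d) = 1/(9 + d) (P(d) = 1/(d + 9) = 1/(9 + d))
P(-11)*154 - 30 = 154/(9 - 11) - 30 = 154/(-2) - 30 = -½*154 - 30 = -77 - 30 = -107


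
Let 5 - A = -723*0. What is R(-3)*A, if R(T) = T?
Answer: -15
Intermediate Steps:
A = 5 (A = 5 - (-723)*0 = 5 - 1*0 = 5 + 0 = 5)
R(-3)*A = -3*5 = -15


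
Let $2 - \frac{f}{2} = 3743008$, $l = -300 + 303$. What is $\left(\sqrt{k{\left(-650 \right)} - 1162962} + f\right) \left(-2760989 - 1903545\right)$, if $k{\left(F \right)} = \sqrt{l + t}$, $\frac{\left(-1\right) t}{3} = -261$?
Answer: $34918757498408 - 4664534 \sqrt{-1162962 + \sqrt{786}} \approx 3.4919 \cdot 10^{13} - 5.0302 \cdot 10^{9} i$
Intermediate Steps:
$t = 783$ ($t = \left(-3\right) \left(-261\right) = 783$)
$l = 3$
$f = -7486012$ ($f = 4 - 7486016 = -7486012$)
$k{\left(F \right)} = \sqrt{786}$ ($k{\left(F \right)} = \sqrt{3 + 783} = \sqrt{786}$)
$\left(\sqrt{k{\left(-650 \right)} - 1162962} + f\right) \left(-2760989 - 1903545\right) = \left(\sqrt{\sqrt{786} - 1162962} - 7486012\right) \left(-2760989 - 1903545\right) = \left(\sqrt{-1162962 + \sqrt{786}} - 7486012\right) \left(-4664534\right) = \left(-7486012 + \sqrt{-1162962 + \sqrt{786}}\right) \left(-4664534\right) = 34918757498408 - 4664534 \sqrt{-1162962 + \sqrt{786}}$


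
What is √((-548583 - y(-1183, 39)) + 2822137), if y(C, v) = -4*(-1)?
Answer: 5*√90942 ≈ 1507.8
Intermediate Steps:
y(C, v) = 4
√((-548583 - y(-1183, 39)) + 2822137) = √((-548583 - 1*4) + 2822137) = √((-548583 - 4) + 2822137) = √(-548587 + 2822137) = √2273550 = 5*√90942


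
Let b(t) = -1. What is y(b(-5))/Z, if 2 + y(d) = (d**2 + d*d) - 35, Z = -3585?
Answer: 7/717 ≈ 0.0097629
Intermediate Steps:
y(d) = -37 + 2*d**2 (y(d) = -2 + ((d**2 + d*d) - 35) = -2 + ((d**2 + d**2) - 35) = -2 + (2*d**2 - 35) = -2 + (-35 + 2*d**2) = -37 + 2*d**2)
y(b(-5))/Z = (-37 + 2*(-1)**2)/(-3585) = (-37 + 2*1)*(-1/3585) = (-37 + 2)*(-1/3585) = -35*(-1/3585) = 7/717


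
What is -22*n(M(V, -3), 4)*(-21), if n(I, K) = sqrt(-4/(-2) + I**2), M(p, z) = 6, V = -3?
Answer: 462*sqrt(38) ≈ 2848.0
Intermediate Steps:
n(I, K) = sqrt(2 + I**2) (n(I, K) = sqrt(-4*(-1/2) + I**2) = sqrt(2 + I**2))
-22*n(M(V, -3), 4)*(-21) = -22*sqrt(2 + 6**2)*(-21) = -22*sqrt(2 + 36)*(-21) = -22*sqrt(38)*(-21) = 462*sqrt(38)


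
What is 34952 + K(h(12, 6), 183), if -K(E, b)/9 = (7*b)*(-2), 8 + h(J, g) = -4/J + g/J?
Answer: 58010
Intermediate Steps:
h(J, g) = -8 - 4/J + g/J (h(J, g) = -8 + (-4/J + g/J) = -8 - 4/J + g/J)
K(E, b) = 126*b (K(E, b) = -9*7*b*(-2) = -(-126)*b = 126*b)
34952 + K(h(12, 6), 183) = 34952 + 126*183 = 34952 + 23058 = 58010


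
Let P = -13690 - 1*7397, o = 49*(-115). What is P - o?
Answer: -15452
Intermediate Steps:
o = -5635
P = -21087 (P = -13690 - 7397 = -21087)
P - o = -21087 - 1*(-5635) = -21087 + 5635 = -15452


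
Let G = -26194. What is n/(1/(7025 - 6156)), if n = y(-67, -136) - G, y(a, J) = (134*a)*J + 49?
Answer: 1083861119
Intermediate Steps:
y(a, J) = 49 + 134*J*a (y(a, J) = 134*J*a + 49 = 49 + 134*J*a)
n = 1247251 (n = (49 + 134*(-136)*(-67)) - 1*(-26194) = (49 + 1221008) + 26194 = 1221057 + 26194 = 1247251)
n/(1/(7025 - 6156)) = 1247251/(1/(7025 - 6156)) = 1247251/(1/869) = 1247251*869 = 1083861119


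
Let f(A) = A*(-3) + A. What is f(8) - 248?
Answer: -264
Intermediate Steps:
f(A) = -2*A (f(A) = -3*A + A = -2*A)
f(8) - 248 = -2*8 - 248 = -16 - 248 = -264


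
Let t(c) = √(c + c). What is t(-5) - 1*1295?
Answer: -1295 + I*√10 ≈ -1295.0 + 3.1623*I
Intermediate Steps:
t(c) = √2*√c (t(c) = √(2*c) = √2*√c)
t(-5) - 1*1295 = √2*√(-5) - 1*1295 = √2*(I*√5) - 1295 = I*√10 - 1295 = -1295 + I*√10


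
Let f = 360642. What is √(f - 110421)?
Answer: √250221 ≈ 500.22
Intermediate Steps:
√(f - 110421) = √(360642 - 110421) = √250221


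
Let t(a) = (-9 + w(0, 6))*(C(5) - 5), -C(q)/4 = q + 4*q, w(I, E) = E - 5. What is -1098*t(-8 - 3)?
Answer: -922320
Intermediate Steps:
w(I, E) = -5 + E
C(q) = -20*q (C(q) = -4*(q + 4*q) = -20*q)
t(a) = 840 (t(a) = (-9 + (-5 + 6))*(-20*5 - 5) = (-9 + 1)*(-100 - 5) = -8*(-105) = 840)
-1098*t(-8 - 3) = -1098*840 = -922320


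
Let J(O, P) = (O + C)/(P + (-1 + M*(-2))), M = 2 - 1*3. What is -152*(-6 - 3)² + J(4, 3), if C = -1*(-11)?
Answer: -49233/4 ≈ -12308.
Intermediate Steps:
M = -1 (M = 2 - 3 = -1)
C = 11
J(O, P) = (11 + O)/(1 + P) (J(O, P) = (O + 11)/(P + (-1 - 1*(-2))) = (11 + O)/(P + (-1 + 2)) = (11 + O)/(P + 1) = (11 + O)/(1 + P))
-152*(-6 - 3)² + J(4, 3) = -152*(-6 - 3)² + (11 + 4)/(1 + 3) = -152*(-9)² + 15/4 = -152*81 + (¼)*15 = -12312 + 15/4 = -49233/4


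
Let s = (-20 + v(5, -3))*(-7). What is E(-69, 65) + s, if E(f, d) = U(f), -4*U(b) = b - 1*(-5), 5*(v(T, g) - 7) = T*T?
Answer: 72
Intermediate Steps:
v(T, g) = 7 + T²/5 (v(T, g) = 7 + (T*T)/5 = 7 + T²/5)
U(b) = -5/4 - b/4 (U(b) = -(b - 1*(-5))/4 = -(b + 5)/4 = -(5 + b)/4 = -5/4 - b/4)
E(f, d) = -5/4 - f/4
s = 56 (s = (-20 + (7 + (⅕)*5²))*(-7) = (-20 + (7 + (⅕)*25))*(-7) = (-20 + (7 + 5))*(-7) = (-20 + 12)*(-7) = -8*(-7) = 56)
E(-69, 65) + s = (-5/4 - ¼*(-69)) + 56 = (-5/4 + 69/4) + 56 = 16 + 56 = 72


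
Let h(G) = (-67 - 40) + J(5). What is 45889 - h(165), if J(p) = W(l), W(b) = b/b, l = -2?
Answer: 45995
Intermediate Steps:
W(b) = 1
J(p) = 1
h(G) = -106 (h(G) = (-67 - 40) + 1 = -107 + 1 = -106)
45889 - h(165) = 45889 - 1*(-106) = 45889 + 106 = 45995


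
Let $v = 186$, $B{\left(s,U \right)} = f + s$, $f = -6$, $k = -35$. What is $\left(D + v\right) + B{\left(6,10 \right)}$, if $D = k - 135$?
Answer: $16$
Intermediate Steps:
$B{\left(s,U \right)} = -6 + s$
$D = -170$ ($D = -35 - 135 = -170$)
$\left(D + v\right) + B{\left(6,10 \right)} = \left(-170 + 186\right) + \left(-6 + 6\right) = 16 + 0 = 16$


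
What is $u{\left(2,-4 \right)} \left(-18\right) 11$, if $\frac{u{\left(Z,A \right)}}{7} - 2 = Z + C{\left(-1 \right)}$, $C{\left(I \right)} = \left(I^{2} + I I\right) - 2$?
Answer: $-5544$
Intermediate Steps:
$C{\left(I \right)} = -2 + 2 I^{2}$ ($C{\left(I \right)} = \left(I^{2} + I^{2}\right) - 2 = 2 I^{2} - 2 = -2 + 2 I^{2}$)
$u{\left(Z,A \right)} = 14 + 7 Z$ ($u{\left(Z,A \right)} = 14 + 7 \left(Z - \left(2 - 2 \left(-1\right)^{2}\right)\right) = 14 + 7 \left(Z + \left(-2 + 2 \cdot 1\right)\right) = 14 + 7 \left(Z + \left(-2 + 2\right)\right) = 14 + 7 \left(Z + 0\right) = 14 + 7 Z$)
$u{\left(2,-4 \right)} \left(-18\right) 11 = \left(14 + 7 \cdot 2\right) \left(-18\right) 11 = \left(14 + 14\right) \left(-18\right) 11 = 28 \left(-18\right) 11 = \left(-504\right) 11 = -5544$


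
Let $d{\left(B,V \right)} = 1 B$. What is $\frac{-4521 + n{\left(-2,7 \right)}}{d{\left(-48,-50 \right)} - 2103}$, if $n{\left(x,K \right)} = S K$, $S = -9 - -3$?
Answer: $\frac{507}{239} \approx 2.1213$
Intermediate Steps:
$S = -6$ ($S = -9 + 3 = -6$)
$d{\left(B,V \right)} = B$
$n{\left(x,K \right)} = - 6 K$
$\frac{-4521 + n{\left(-2,7 \right)}}{d{\left(-48,-50 \right)} - 2103} = \frac{-4521 - 42}{-48 - 2103} = \frac{-4521 - 42}{-2151} = \left(-4563\right) \left(- \frac{1}{2151}\right) = \frac{507}{239}$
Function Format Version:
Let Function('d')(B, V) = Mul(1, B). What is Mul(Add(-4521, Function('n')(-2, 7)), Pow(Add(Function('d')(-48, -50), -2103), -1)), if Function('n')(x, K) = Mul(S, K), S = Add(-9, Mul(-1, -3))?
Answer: Rational(507, 239) ≈ 2.1213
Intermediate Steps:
S = -6 (S = Add(-9, 3) = -6)
Function('d')(B, V) = B
Function('n')(x, K) = Mul(-6, K)
Mul(Add(-4521, Function('n')(-2, 7)), Pow(Add(Function('d')(-48, -50), -2103), -1)) = Mul(Add(-4521, Mul(-6, 7)), Pow(Add(-48, -2103), -1)) = Mul(Add(-4521, -42), Pow(-2151, -1)) = Mul(-4563, Rational(-1, 2151)) = Rational(507, 239)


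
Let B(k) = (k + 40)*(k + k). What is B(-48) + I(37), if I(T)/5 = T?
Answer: 953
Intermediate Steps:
I(T) = 5*T
B(k) = 2*k*(40 + k) (B(k) = (40 + k)*(2*k) = 2*k*(40 + k))
B(-48) + I(37) = 2*(-48)*(40 - 48) + 5*37 = 2*(-48)*(-8) + 185 = 768 + 185 = 953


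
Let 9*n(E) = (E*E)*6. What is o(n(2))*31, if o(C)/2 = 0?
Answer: 0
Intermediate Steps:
n(E) = 2*E**2/3 (n(E) = ((E*E)*6)/9 = (E**2*6)/9 = (6*E**2)/9 = 2*E**2/3)
o(C) = 0 (o(C) = 2*0 = 0)
o(n(2))*31 = 0*31 = 0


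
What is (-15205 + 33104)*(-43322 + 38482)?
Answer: -86631160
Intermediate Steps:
(-15205 + 33104)*(-43322 + 38482) = 17899*(-4840) = -86631160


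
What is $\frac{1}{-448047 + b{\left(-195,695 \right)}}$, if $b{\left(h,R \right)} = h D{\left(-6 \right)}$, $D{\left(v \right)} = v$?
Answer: $- \frac{1}{446877} \approx -2.2378 \cdot 10^{-6}$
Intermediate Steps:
$b{\left(h,R \right)} = - 6 h$ ($b{\left(h,R \right)} = h \left(-6\right) = - 6 h$)
$\frac{1}{-448047 + b{\left(-195,695 \right)}} = \frac{1}{-448047 - -1170} = \frac{1}{-448047 + 1170} = \frac{1}{-446877} = - \frac{1}{446877}$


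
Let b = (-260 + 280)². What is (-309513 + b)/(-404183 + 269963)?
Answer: 309113/134220 ≈ 2.3030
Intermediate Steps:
b = 400 (b = 20² = 400)
(-309513 + b)/(-404183 + 269963) = (-309513 + 400)/(-404183 + 269963) = -309113/(-134220) = -309113*(-1/134220) = 309113/134220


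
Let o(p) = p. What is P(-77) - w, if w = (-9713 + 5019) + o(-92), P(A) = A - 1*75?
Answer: 4634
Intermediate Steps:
P(A) = -75 + A (P(A) = A - 75 = -75 + A)
w = -4786 (w = (-9713 + 5019) - 92 = -4694 - 92 = -4786)
P(-77) - w = (-75 - 77) - 1*(-4786) = -152 + 4786 = 4634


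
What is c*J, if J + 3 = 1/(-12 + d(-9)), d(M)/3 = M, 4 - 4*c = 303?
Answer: 1357/6 ≈ 226.17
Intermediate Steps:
c = -299/4 (c = 1 - ¼*303 = 1 - 303/4 = -299/4 ≈ -74.750)
d(M) = 3*M
J = -118/39 (J = -3 + 1/(-12 + 3*(-9)) = -3 + 1/(-12 - 27) = -3 + 1/(-39) = -3 - 1/39 = -118/39 ≈ -3.0256)
c*J = -299/4*(-118/39) = 1357/6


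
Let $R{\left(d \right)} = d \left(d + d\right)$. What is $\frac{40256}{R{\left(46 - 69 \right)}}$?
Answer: $\frac{20128}{529} \approx 38.049$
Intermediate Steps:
$R{\left(d \right)} = 2 d^{2}$ ($R{\left(d \right)} = d 2 d = 2 d^{2}$)
$\frac{40256}{R{\left(46 - 69 \right)}} = \frac{40256}{2 \left(46 - 69\right)^{2}} = \frac{40256}{2 \left(-23\right)^{2}} = \frac{40256}{2 \cdot 529} = \frac{40256}{1058} = 40256 \cdot \frac{1}{1058} = \frac{20128}{529}$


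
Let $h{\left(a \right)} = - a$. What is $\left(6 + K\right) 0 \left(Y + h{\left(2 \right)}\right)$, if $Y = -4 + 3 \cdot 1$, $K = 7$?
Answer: $0$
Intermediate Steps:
$Y = -1$ ($Y = -4 + 3 = -1$)
$\left(6 + K\right) 0 \left(Y + h{\left(2 \right)}\right) = \left(6 + 7\right) 0 \left(-1 - 2\right) = 13 \cdot 0 \left(-1 - 2\right) = 0 \left(-3\right) = 0$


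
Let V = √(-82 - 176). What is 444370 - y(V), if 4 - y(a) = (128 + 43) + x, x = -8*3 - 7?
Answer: 444506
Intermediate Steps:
V = I*√258 (V = √(-258) = I*√258 ≈ 16.062*I)
x = -31 (x = -24 - 7 = -31)
y(a) = -136 (y(a) = 4 - ((128 + 43) - 31) = 4 - (171 - 31) = 4 - 1*140 = 4 - 140 = -136)
444370 - y(V) = 444370 - 1*(-136) = 444370 + 136 = 444506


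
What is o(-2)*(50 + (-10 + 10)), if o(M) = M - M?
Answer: 0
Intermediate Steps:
o(M) = 0
o(-2)*(50 + (-10 + 10)) = 0*(50 + (-10 + 10)) = 0*(50 + 0) = 0*50 = 0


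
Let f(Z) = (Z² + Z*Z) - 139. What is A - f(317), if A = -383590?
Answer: -584429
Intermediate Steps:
f(Z) = -139 + 2*Z² (f(Z) = (Z² + Z²) - 139 = 2*Z² - 139 = -139 + 2*Z²)
A - f(317) = -383590 - (-139 + 2*317²) = -383590 - (-139 + 2*100489) = -383590 - (-139 + 200978) = -383590 - 1*200839 = -383590 - 200839 = -584429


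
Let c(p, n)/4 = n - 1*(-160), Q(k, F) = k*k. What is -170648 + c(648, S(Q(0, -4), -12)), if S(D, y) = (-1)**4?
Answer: -170004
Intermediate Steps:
Q(k, F) = k**2
S(D, y) = 1
c(p, n) = 640 + 4*n (c(p, n) = 4*(n - 1*(-160)) = 4*(n + 160) = 4*(160 + n) = 640 + 4*n)
-170648 + c(648, S(Q(0, -4), -12)) = -170648 + (640 + 4*1) = -170648 + (640 + 4) = -170648 + 644 = -170004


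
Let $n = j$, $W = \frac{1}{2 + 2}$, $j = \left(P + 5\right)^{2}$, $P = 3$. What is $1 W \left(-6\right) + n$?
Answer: $\frac{125}{2} \approx 62.5$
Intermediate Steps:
$j = 64$ ($j = \left(3 + 5\right)^{2} = 8^{2} = 64$)
$W = \frac{1}{4} \approx 0.25$
$n = 64$
$1 W \left(-6\right) + n = 1 \cdot \frac{1}{4} \left(-6\right) + 64 = \frac{1}{4} \left(-6\right) + 64 = - \frac{3}{2} + 64 = \frac{125}{2}$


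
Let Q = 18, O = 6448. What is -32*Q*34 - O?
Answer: -26032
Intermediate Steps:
-32*Q*34 - O = -32*18*34 - 1*6448 = -576*34 - 6448 = -19584 - 6448 = -26032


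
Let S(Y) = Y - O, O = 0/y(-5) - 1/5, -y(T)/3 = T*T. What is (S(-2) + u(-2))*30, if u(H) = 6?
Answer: 126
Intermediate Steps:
y(T) = -3*T² (y(T) = -3*T*T = -3*T²)
O = -⅕ (O = 0/((-3*(-5)²)) - 1/5 = 0/((-3*25)) - 1*⅕ = 0/(-75) - ⅕ = 0*(-1/75) - ⅕ = 0 - ⅕ = -⅕ ≈ -0.20000)
S(Y) = ⅕ + Y (S(Y) = Y - 1*(-⅕) = Y + ⅕ = ⅕ + Y)
(S(-2) + u(-2))*30 = ((⅕ - 2) + 6)*30 = (-9/5 + 6)*30 = (21/5)*30 = 126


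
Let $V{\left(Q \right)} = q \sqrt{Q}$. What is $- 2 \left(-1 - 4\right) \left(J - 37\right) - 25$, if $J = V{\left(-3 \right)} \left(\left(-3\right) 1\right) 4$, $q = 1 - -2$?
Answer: $-395 - 360 i \sqrt{3} \approx -395.0 - 623.54 i$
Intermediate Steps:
$q = 3$ ($q = 1 + 2 = 3$)
$V{\left(Q \right)} = 3 \sqrt{Q}$
$J = - 36 i \sqrt{3}$ ($J = 3 \sqrt{-3} \left(\left(-3\right) 1\right) 4 = 3 i \sqrt{3} \left(-3\right) 4 = - 9 i \sqrt{3} \cdot 4 = - 36 i \sqrt{3} \approx - 62.354 i$)
$- 2 \left(-1 - 4\right) \left(J - 37\right) - 25 = - 2 \left(-1 - 4\right) \left(- 36 i \sqrt{3} - 37\right) - 25 = \left(-2\right) \left(-5\right) \left(- 36 i \sqrt{3} - 37\right) - 25 = 10 \left(-37 - 36 i \sqrt{3}\right) - 25 = \left(-370 - 360 i \sqrt{3}\right) - 25 = -395 - 360 i \sqrt{3}$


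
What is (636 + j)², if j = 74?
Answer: 504100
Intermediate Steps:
(636 + j)² = (636 + 74)² = 710² = 504100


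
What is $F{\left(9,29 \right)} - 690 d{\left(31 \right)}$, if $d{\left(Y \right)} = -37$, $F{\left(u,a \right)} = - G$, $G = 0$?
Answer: $25530$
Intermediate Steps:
$F{\left(u,a \right)} = 0$ ($F{\left(u,a \right)} = \left(-1\right) 0 = 0$)
$F{\left(9,29 \right)} - 690 d{\left(31 \right)} = 0 - -25530 = 0 + 25530 = 25530$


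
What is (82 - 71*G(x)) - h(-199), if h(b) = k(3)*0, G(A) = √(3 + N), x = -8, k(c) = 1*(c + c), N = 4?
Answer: 82 - 71*√7 ≈ -105.85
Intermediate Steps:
k(c) = 2*c (k(c) = 1*(2*c) = 2*c)
G(A) = √7 (G(A) = √(3 + 4) = √7)
h(b) = 0 (h(b) = (2*3)*0 = 6*0 = 0)
(82 - 71*G(x)) - h(-199) = (82 - 71*√7) - 1*0 = (82 - 71*√7) + 0 = 82 - 71*√7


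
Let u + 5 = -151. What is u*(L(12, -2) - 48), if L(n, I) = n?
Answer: 5616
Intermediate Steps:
u = -156 (u = -5 - 151 = -156)
u*(L(12, -2) - 48) = -156*(12 - 48) = -156*(-36) = 5616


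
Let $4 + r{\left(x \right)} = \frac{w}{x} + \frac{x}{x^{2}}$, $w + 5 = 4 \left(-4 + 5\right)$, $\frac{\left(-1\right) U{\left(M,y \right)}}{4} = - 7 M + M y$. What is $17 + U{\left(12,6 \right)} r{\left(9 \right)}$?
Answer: $-175$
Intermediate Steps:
$U{\left(M,y \right)} = 28 M - 4 M y$ ($U{\left(M,y \right)} = - 4 \left(- 7 M + M y\right) = 28 M - 4 M y$)
$w = -1$ ($w = -5 + 4 \left(-4 + 5\right) = -5 + 4 \cdot 1 = -5 + 4 = -1$)
$r{\left(x \right)} = -4$ ($r{\left(x \right)} = -4 + \left(- \frac{1}{x} + \frac{x}{x^{2}}\right) = -4 - \left(\frac{1}{x} - \frac{x}{x^{2}}\right) = -4 + \left(- \frac{1}{x} + \frac{1}{x}\right) = -4 + 0 = -4$)
$17 + U{\left(12,6 \right)} r{\left(9 \right)} = 17 + 4 \cdot 12 \left(7 - 6\right) \left(-4\right) = 17 + 4 \cdot 12 \cdot 1 \left(-4\right) = 17 + 48 \left(-4\right) = 17 - 192 = -175$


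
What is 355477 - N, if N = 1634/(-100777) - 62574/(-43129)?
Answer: 1545042990325929/4346411233 ≈ 3.5548e+5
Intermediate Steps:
N = 6235547212/4346411233 (N = 1634*(-1/100777) - 62574*(-1/43129) = -1634/100777 + 62574/43129 = 6235547212/4346411233 ≈ 1.4346)
355477 - N = 355477 - 1*6235547212/4346411233 = 355477 - 6235547212/4346411233 = 1545042990325929/4346411233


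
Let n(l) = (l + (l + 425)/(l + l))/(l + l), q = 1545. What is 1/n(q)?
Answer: 477405/238801 ≈ 1.9992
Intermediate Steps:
n(l) = (l + (425 + l)/(2*l))/(2*l) (n(l) = (l + (425 + l)/((2*l)))/((2*l)) = (l + (425 + l)*(1/(2*l)))*(1/(2*l)) = (l + (425 + l)/(2*l))*(1/(2*l)) = (l + (425 + l)/(2*l))/(2*l))
1/n(q) = 1/((¼)*(425 + 1545 + 2*1545²)/1545²) = 1/((¼)*(1/2387025)*(425 + 1545 + 2*2387025)) = 1/((¼)*(1/2387025)*(425 + 1545 + 4774050)) = 1/((¼)*(1/2387025)*4776020) = 1/(238801/477405) = 477405/238801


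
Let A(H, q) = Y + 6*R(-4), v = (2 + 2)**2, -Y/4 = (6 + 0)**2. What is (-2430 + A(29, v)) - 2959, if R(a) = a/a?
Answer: -5527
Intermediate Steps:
Y = -144 (Y = -4*(6 + 0)**2 = -4*6**2 = -4*36 = -144)
v = 16 (v = 4**2 = 16)
R(a) = 1
A(H, q) = -138 (A(H, q) = -144 + 6*1 = -144 + 6 = -138)
(-2430 + A(29, v)) - 2959 = (-2430 - 138) - 2959 = -2568 - 2959 = -5527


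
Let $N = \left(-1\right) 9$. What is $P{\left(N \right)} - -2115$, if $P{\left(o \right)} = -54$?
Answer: $2061$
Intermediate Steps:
$N = -9$
$P{\left(N \right)} - -2115 = -54 - -2115 = -54 + 2115 = 2061$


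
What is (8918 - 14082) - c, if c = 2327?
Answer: -7491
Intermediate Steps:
(8918 - 14082) - c = (8918 - 14082) - 1*2327 = -5164 - 2327 = -7491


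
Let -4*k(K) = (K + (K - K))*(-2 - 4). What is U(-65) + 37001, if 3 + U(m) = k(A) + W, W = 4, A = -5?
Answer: 73989/2 ≈ 36995.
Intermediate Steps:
k(K) = 3*K/2 (k(K) = -(K + (K - K))*(-2 - 4)/4 = -(K + 0)*(-6)/4 = -K*(-6)/4 = -(-3)*K/2 = 3*K/2)
U(m) = -13/2 (U(m) = -3 + ((3/2)*(-5) + 4) = -3 + (-15/2 + 4) = -3 - 7/2 = -13/2)
U(-65) + 37001 = -13/2 + 37001 = 73989/2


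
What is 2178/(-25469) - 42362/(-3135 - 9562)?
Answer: 1051263712/323379893 ≈ 3.2509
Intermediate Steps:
2178/(-25469) - 42362/(-3135 - 9562) = 2178*(-1/25469) - 42362/(-12697) = -2178/25469 - 42362*(-1/12697) = -2178/25469 + 42362/12697 = 1051263712/323379893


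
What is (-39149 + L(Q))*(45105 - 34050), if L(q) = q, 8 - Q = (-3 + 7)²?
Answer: -432880635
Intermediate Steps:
Q = -8 (Q = 8 - (-3 + 7)² = 8 - 1*4² = 8 - 1*16 = 8 - 16 = -8)
(-39149 + L(Q))*(45105 - 34050) = (-39149 - 8)*(45105 - 34050) = -39157*11055 = -432880635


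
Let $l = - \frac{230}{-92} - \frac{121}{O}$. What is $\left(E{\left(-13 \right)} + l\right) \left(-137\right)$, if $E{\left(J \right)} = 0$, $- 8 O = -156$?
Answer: $\frac{39593}{78} \approx 507.6$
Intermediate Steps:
$O = \frac{39}{2}$ ($O = \left(- \frac{1}{8}\right) \left(-156\right) = \frac{39}{2} \approx 19.5$)
$l = - \frac{289}{78}$ ($l = - \frac{230}{-92} - \frac{121}{\frac{39}{2}} = \left(-230\right) \left(- \frac{1}{92}\right) - \frac{242}{39} = \frac{5}{2} - \frac{242}{39} = - \frac{289}{78} \approx -3.7051$)
$\left(E{\left(-13 \right)} + l\right) \left(-137\right) = \left(0 - \frac{289}{78}\right) \left(-137\right) = \left(- \frac{289}{78}\right) \left(-137\right) = \frac{39593}{78}$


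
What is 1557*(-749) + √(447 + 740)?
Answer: -1166193 + √1187 ≈ -1.1662e+6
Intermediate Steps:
1557*(-749) + √(447 + 740) = -1166193 + √1187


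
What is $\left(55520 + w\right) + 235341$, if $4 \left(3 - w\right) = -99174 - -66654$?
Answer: $298994$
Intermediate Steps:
$w = 8133$ ($w = 3 - \frac{-99174 - -66654}{4} = 3 - \frac{-99174 + 66654}{4} = 3 - -8130 = 3 + 8130 = 8133$)
$\left(55520 + w\right) + 235341 = \left(55520 + 8133\right) + 235341 = 63653 + 235341 = 298994$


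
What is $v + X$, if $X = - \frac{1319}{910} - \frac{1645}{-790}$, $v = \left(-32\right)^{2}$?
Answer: $\frac{36830427}{35945} \approx 1024.6$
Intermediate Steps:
$v = 1024$
$X = \frac{22747}{35945}$ ($X = \left(-1319\right) \frac{1}{910} - - \frac{329}{158} = - \frac{1319}{910} + \frac{329}{158} = \frac{22747}{35945} \approx 0.63283$)
$v + X = 1024 + \frac{22747}{35945} = \frac{36830427}{35945}$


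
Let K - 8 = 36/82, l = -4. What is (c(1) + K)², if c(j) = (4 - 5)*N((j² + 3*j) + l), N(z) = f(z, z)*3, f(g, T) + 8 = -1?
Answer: 2111209/1681 ≈ 1255.9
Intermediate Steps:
f(g, T) = -9 (f(g, T) = -8 - 1 = -9)
N(z) = -27 (N(z) = -9*3 = -27)
K = 346/41 (K = 8 + 36/82 = 8 + 36*(1/82) = 8 + 18/41 = 346/41 ≈ 8.4390)
c(j) = 27 (c(j) = (4 - 5)*(-27) = -1*(-27) = 27)
(c(1) + K)² = (27 + 346/41)² = (1453/41)² = 2111209/1681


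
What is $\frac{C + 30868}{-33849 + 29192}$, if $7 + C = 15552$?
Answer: $- \frac{46413}{4657} \approx -9.9663$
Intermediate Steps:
$C = 15545$ ($C = -7 + 15552 = 15545$)
$\frac{C + 30868}{-33849 + 29192} = \frac{15545 + 30868}{-33849 + 29192} = \frac{46413}{-4657} = 46413 \left(- \frac{1}{4657}\right) = - \frac{46413}{4657}$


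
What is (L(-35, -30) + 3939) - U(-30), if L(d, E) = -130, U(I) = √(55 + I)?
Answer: 3804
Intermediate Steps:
(L(-35, -30) + 3939) - U(-30) = (-130 + 3939) - √(55 - 30) = 3809 - √25 = 3809 - 1*5 = 3809 - 5 = 3804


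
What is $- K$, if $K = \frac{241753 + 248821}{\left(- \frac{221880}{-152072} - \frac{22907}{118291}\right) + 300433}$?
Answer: $- \frac{157585938006758}{96507796014107} \approx -1.6329$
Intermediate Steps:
$K = \frac{157585938006758}{96507796014107}$ ($K = \frac{490574}{\left(\left(-221880\right) \left(- \frac{1}{152072}\right) - \frac{22907}{118291}\right) + 300433} = \frac{490574}{\left(\frac{27735}{19009} - \frac{22907}{118291}\right) + 300433} = \frac{490574}{\frac{2845361722}{2248593619} + 300433} = \frac{490574}{\frac{675554572098749}{2248593619}} = 490574 \cdot \frac{2248593619}{675554572098749} = \frac{157585938006758}{96507796014107} \approx 1.6329$)
$- K = \left(-1\right) \frac{157585938006758}{96507796014107} = - \frac{157585938006758}{96507796014107}$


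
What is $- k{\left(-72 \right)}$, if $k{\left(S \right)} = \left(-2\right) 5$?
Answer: $10$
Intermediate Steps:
$k{\left(S \right)} = -10$
$- k{\left(-72 \right)} = \left(-1\right) \left(-10\right) = 10$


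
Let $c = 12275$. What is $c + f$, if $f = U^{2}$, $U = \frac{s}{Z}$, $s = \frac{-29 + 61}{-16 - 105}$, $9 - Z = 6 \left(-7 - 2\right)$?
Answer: $\frac{713301834499}{58110129} \approx 12275.0$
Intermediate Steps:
$Z = 63$ ($Z = 9 - 6 \left(-7 - 2\right) = 9 - 6 \left(-9\right) = 9 - -54 = 9 + 54 = 63$)
$s = - \frac{32}{121}$ ($s = \frac{32}{-121} = 32 \left(- \frac{1}{121}\right) = - \frac{32}{121} \approx -0.26446$)
$U = - \frac{32}{7623}$ ($U = - \frac{32}{121 \cdot 63} = \left(- \frac{32}{121}\right) \frac{1}{63} = - \frac{32}{7623} \approx -0.0041978$)
$f = \frac{1024}{58110129}$ ($f = \left(- \frac{32}{7623}\right)^{2} = \frac{1024}{58110129} \approx 1.7622 \cdot 10^{-5}$)
$c + f = 12275 + \frac{1024}{58110129} = \frac{713301834499}{58110129}$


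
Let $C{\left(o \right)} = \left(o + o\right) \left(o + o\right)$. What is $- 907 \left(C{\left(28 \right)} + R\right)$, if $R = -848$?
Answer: $-2075216$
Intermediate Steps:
$C{\left(o \right)} = 4 o^{2}$ ($C{\left(o \right)} = 2 o 2 o = 4 o^{2}$)
$- 907 \left(C{\left(28 \right)} + R\right) = - 907 \left(4 \cdot 28^{2} - 848\right) = - 907 \left(4 \cdot 784 - 848\right) = - 907 \left(3136 - 848\right) = \left(-907\right) 2288 = -2075216$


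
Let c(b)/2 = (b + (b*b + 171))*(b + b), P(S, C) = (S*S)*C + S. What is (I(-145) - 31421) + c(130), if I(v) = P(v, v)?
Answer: 5864329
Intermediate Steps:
P(S, C) = S + C*S² (P(S, C) = S²*C + S = C*S² + S = S + C*S²)
I(v) = v*(1 + v²) (I(v) = v*(1 + v*v) = v*(1 + v²))
c(b) = 4*b*(171 + b + b²) (c(b) = 2*((b + (b*b + 171))*(b + b)) = 2*((b + (b² + 171))*(2*b)) = 2*((b + (171 + b²))*(2*b)) = 2*((171 + b + b²)*(2*b)) = 2*(2*b*(171 + b + b²)) = 4*b*(171 + b + b²))
(I(-145) - 31421) + c(130) = ((-145 + (-145)³) - 31421) + 4*130*(171 + 130 + 130²) = ((-145 - 3048625) - 31421) + 4*130*(171 + 130 + 16900) = (-3048770 - 31421) + 4*130*17201 = -3080191 + 8944520 = 5864329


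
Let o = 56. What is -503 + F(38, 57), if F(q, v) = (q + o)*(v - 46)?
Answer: 531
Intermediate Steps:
F(q, v) = (-46 + v)*(56 + q) (F(q, v) = (q + 56)*(v - 46) = (56 + q)*(-46 + v) = (-46 + v)*(56 + q))
-503 + F(38, 57) = -503 + (-2576 - 46*38 + 56*57 + 38*57) = -503 + (-2576 - 1748 + 3192 + 2166) = -503 + 1034 = 531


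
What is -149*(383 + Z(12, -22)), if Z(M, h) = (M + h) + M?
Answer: -57365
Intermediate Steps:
Z(M, h) = h + 2*M
-149*(383 + Z(12, -22)) = -149*(383 + (-22 + 2*12)) = -149*(383 + (-22 + 24)) = -149*(383 + 2) = -149*385 = -57365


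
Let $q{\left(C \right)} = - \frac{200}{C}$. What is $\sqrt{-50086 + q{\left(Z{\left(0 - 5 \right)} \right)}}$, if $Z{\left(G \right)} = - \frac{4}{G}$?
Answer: $44 i \sqrt{26} \approx 224.36 i$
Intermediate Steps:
$\sqrt{-50086 + q{\left(Z{\left(0 - 5 \right)} \right)}} = \sqrt{-50086 - \frac{200}{\left(-4\right) \frac{1}{0 - 5}}} = \sqrt{-50086 - \frac{200}{\left(-4\right) \frac{1}{-5}}} = \sqrt{-50086 - \frac{200}{\left(-4\right) \left(- \frac{1}{5}\right)}} = \sqrt{-50086 - \frac{200}{\frac{4}{5}}} = \sqrt{-50086 - 250} = \sqrt{-50336} = 44 i \sqrt{26}$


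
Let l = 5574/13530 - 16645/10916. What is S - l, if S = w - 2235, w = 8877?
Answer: 163524075871/24615580 ≈ 6643.1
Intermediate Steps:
l = -27393511/24615580 (l = 5574*(1/13530) - 16645*1/10916 = 929/2255 - 16645/10916 = -27393511/24615580 ≈ -1.1129)
S = 6642 (S = 8877 - 2235 = 6642)
S - l = 6642 - 1*(-27393511/24615580) = 6642 + 27393511/24615580 = 163524075871/24615580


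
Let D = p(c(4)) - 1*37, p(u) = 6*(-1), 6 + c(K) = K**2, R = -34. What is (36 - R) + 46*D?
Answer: -1908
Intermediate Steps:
c(K) = -6 + K**2
p(u) = -6
D = -43 (D = -6 - 1*37 = -6 - 37 = -43)
(36 - R) + 46*D = (36 - 1*(-34)) + 46*(-43) = (36 + 34) - 1978 = 70 - 1978 = -1908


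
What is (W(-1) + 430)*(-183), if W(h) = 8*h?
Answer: -77226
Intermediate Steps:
(W(-1) + 430)*(-183) = (8*(-1) + 430)*(-183) = (-8 + 430)*(-183) = 422*(-183) = -77226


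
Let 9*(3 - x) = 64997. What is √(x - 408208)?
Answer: I*√3738842/3 ≈ 644.54*I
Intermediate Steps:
x = -64970/9 (x = 3 - ⅑*64997 = 3 - 64997/9 = -64970/9 ≈ -7218.9)
√(x - 408208) = √(-64970/9 - 408208) = √(-3738842/9) = I*√3738842/3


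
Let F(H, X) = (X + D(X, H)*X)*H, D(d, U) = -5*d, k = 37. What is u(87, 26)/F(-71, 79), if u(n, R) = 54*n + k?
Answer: 4735/2209946 ≈ 0.0021426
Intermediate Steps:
F(H, X) = H*(X - 5*X**2) (F(H, X) = (X + (-5*X)*X)*H = (X - 5*X**2)*H = H*(X - 5*X**2))
u(n, R) = 37 + 54*n (u(n, R) = 54*n + 37 = 37 + 54*n)
u(87, 26)/F(-71, 79) = (37 + 54*87)/((-71*79*(1 - 5*79))) = (37 + 4698)/((-71*79*(1 - 395))) = 4735/((-71*79*(-394))) = 4735/2209946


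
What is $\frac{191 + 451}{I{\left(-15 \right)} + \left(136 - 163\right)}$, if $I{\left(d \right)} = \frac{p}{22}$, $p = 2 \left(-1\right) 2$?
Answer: $- \frac{7062}{299} \approx -23.619$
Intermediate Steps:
$p = -4$ ($p = \left(-2\right) 2 = -4$)
$I{\left(d \right)} = - \frac{2}{11}$ ($I{\left(d \right)} = - \frac{4}{22} = \left(-4\right) \frac{1}{22} = - \frac{2}{11}$)
$\frac{191 + 451}{I{\left(-15 \right)} + \left(136 - 163\right)} = \frac{191 + 451}{- \frac{2}{11} + \left(136 - 163\right)} = \frac{642}{- \frac{2}{11} + \left(136 - 163\right)} = \frac{642}{- \frac{2}{11} - 27} = \frac{642}{- \frac{299}{11}} = 642 \left(- \frac{11}{299}\right) = - \frac{7062}{299}$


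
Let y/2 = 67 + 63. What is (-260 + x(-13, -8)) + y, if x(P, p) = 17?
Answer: 17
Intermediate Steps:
y = 260 (y = 2*(67 + 63) = 2*130 = 260)
(-260 + x(-13, -8)) + y = (-260 + 17) + 260 = -243 + 260 = 17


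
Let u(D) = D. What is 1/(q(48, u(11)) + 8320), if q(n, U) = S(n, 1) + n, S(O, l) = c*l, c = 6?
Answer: 1/8374 ≈ 0.00011942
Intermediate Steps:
S(O, l) = 6*l
q(n, U) = 6 + n (q(n, U) = 6*1 + n = 6 + n)
1/(q(48, u(11)) + 8320) = 1/((6 + 48) + 8320) = 1/(54 + 8320) = 1/8374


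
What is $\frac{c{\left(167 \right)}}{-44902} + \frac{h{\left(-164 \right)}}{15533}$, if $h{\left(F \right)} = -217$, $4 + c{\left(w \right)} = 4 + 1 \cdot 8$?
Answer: $- \frac{704857}{49818769} \approx -0.014148$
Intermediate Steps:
$c{\left(w \right)} = 8$ ($c{\left(w \right)} = -4 + \left(4 + 1 \cdot 8\right) = -4 + \left(4 + 8\right) = -4 + 12 = 8$)
$\frac{c{\left(167 \right)}}{-44902} + \frac{h{\left(-164 \right)}}{15533} = \frac{8}{-44902} - \frac{217}{15533} = 8 \left(- \frac{1}{44902}\right) - \frac{31}{2219} = - \frac{4}{22451} - \frac{31}{2219} = - \frac{704857}{49818769}$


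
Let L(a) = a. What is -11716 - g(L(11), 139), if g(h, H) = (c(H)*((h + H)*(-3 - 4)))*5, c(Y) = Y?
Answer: 718034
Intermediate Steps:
g(h, H) = 5*H*(-7*H - 7*h) (g(h, H) = (H*((h + H)*(-3 - 4)))*5 = (H*((H + h)*(-7)))*5 = (H*(-7*H - 7*h))*5 = 5*H*(-7*H - 7*h))
-11716 - g(L(11), 139) = -11716 - (-35)*139*(139 + 11) = -11716 - (-35)*139*150 = -11716 - 1*(-729750) = -11716 + 729750 = 718034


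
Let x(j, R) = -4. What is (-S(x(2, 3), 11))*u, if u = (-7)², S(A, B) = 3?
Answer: -147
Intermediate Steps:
u = 49
(-S(x(2, 3), 11))*u = -1*3*49 = -3*49 = -147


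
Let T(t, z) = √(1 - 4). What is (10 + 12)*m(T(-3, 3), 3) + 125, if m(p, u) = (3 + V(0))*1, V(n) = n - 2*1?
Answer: 147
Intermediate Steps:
V(n) = -2 + n (V(n) = n - 2 = -2 + n)
T(t, z) = I*√3 (T(t, z) = √(-3) = I*√3)
m(p, u) = 1 (m(p, u) = (3 + (-2 + 0))*1 = (3 - 2)*1 = 1*1 = 1)
(10 + 12)*m(T(-3, 3), 3) + 125 = (10 + 12)*1 + 125 = 22*1 + 125 = 22 + 125 = 147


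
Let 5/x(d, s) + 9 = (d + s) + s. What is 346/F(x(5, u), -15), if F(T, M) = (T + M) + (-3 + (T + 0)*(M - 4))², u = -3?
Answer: 1384/107 ≈ 12.935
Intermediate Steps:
x(d, s) = 5/(-9 + d + 2*s) (x(d, s) = 5/(-9 + ((d + s) + s)) = 5/(-9 + (d + 2*s)) = 5/(-9 + d + 2*s))
F(T, M) = M + T + (-3 + T*(-4 + M))² (F(T, M) = (M + T) + (-3 + T*(-4 + M))² = M + T + (-3 + T*(-4 + M))²)
346/F(x(5, u), -15) = 346/(-15 + 5/(-9 + 5 + 2*(-3)) + (3 + 4*(5/(-9 + 5 + 2*(-3))) - 1*(-15)*5/(-9 + 5 + 2*(-3)))²) = 346/(-15 + 5/(-9 + 5 - 6) + (3 + 4*(5/(-9 + 5 - 6)) - 1*(-15)*5/(-9 + 5 - 6))²) = 346/(-15 + 5/(-10) + (3 + 4*(5/(-10)) - 1*(-15)*5/(-10))²) = 346/(-15 + 5*(-⅒) + (3 + 4*(5*(-⅒)) - 1*(-15)*5*(-⅒))²) = 346/(-15 - ½ + (3 + 4*(-½) - 1*(-15)*(-½))²) = 346/(-15 - ½ + (3 - 2 - 15/2)²) = 346/(-15 - ½ + (-13/2)²) = 346/(-15 - ½ + 169/4) = 346/(107/4) = 346*(4/107) = 1384/107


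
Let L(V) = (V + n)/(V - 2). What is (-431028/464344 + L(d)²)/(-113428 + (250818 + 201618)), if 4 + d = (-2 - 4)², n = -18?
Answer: -18557111/8854668604800 ≈ -2.0957e-6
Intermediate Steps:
d = 32 (d = -4 + (-2 - 4)² = -4 + (-6)² = -4 + 36 = 32)
L(V) = (-18 + V)/(-2 + V) (L(V) = (V - 18)/(V - 2) = (-18 + V)/(-2 + V))
(-431028/464344 + L(d)²)/(-113428 + (250818 + 201618)) = (-431028/464344 + ((-18 + 32)/(-2 + 32))²)/(-113428 + (250818 + 201618)) = (-431028*1/464344 + (14/30)²)/(-113428 + 452436) = (-107757/116086 + ((1/30)*14)²)/339008 = (-107757/116086 + (7/15)²)*(1/339008) = (-107757/116086 + 49/225)*(1/339008) = -18557111/26119350*1/339008 = -18557111/8854668604800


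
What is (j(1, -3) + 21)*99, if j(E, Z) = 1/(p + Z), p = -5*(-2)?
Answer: 14652/7 ≈ 2093.1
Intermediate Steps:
p = 10
j(E, Z) = 1/(10 + Z)
(j(1, -3) + 21)*99 = (1/(10 - 3) + 21)*99 = (1/7 + 21)*99 = (⅐ + 21)*99 = (148/7)*99 = 14652/7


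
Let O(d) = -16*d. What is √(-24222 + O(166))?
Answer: I*√26878 ≈ 163.95*I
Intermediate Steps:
√(-24222 + O(166)) = √(-24222 - 16*166) = √(-24222 - 2656) = √(-26878) = I*√26878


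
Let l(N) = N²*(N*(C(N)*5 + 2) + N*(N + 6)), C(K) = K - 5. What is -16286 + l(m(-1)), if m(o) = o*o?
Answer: -16297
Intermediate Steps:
C(K) = -5 + K
m(o) = o²
l(N) = N²*(N*(-23 + 5*N) + N*(6 + N)) (l(N) = N²*(N*((-5 + N)*5 + 2) + N*(N + 6)) = N²*(N*((-25 + 5*N) + 2) + N*(6 + N)) = N²*(N*(-23 + 5*N) + N*(6 + N)))
-16286 + l(m(-1)) = -16286 + ((-1)²)³*(-17 + 6*(-1)²) = -16286 + 1³*(-17 + 6*1) = -16286 + 1*(-17 + 6) = -16286 + 1*(-11) = -16286 - 11 = -16297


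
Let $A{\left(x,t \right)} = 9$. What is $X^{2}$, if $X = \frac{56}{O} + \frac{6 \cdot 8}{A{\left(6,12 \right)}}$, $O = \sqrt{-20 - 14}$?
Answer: $- \frac{9760}{153} - \frac{896 i \sqrt{34}}{51} \approx -63.791 - 102.44 i$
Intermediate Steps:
$O = i \sqrt{34}$ ($O = \sqrt{-20 + \left(-19 + 5\right)} = \sqrt{-20 - 14} = \sqrt{-34} = i \sqrt{34} \approx 5.8309 i$)
$X = \frac{16}{3} - \frac{28 i \sqrt{34}}{17}$ ($X = \frac{56}{i \sqrt{34}} + \frac{6 \cdot 8}{9} = 56 \left(- \frac{i \sqrt{34}}{34}\right) + 48 \cdot \frac{1}{9} = - \frac{28 i \sqrt{34}}{17} + \frac{16}{3} = \frac{16}{3} - \frac{28 i \sqrt{34}}{17} \approx 5.3333 - 9.6039 i$)
$X^{2} = \left(\frac{16}{3} - \frac{28 i \sqrt{34}}{17}\right)^{2}$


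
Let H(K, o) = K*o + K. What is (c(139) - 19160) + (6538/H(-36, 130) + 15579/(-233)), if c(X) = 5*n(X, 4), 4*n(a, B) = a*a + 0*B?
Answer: 5409531337/1098828 ≈ 4923.0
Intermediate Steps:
n(a, B) = a**2/4 (n(a, B) = (a*a + 0*B)/4 = (a**2 + 0)/4 = a**2/4)
H(K, o) = K + K*o
c(X) = 5*X**2/4 (c(X) = 5*(X**2/4) = 5*X**2/4)
(c(139) - 19160) + (6538/H(-36, 130) + 15579/(-233)) = ((5/4)*139**2 - 19160) + (6538/((-36*(1 + 130))) + 15579/(-233)) = ((5/4)*19321 - 19160) + (6538/((-36*131)) + 15579*(-1/233)) = (96605/4 - 19160) + (6538/(-4716) - 15579/233) = 19965/4 + (6538*(-1/4716) - 15579/233) = 19965/4 + (-3269/2358 - 15579/233) = 19965/4 - 37496959/549414 = 5409531337/1098828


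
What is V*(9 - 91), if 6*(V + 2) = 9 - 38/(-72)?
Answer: 3649/108 ≈ 33.787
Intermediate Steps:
V = -89/216 (V = -2 + (9 - 38/(-72))/6 = -2 + (9 - 38*(-1)/72)/6 = -2 + (9 - 1*(-19/36))/6 = -2 + (9 + 19/36)/6 = -2 + (1/6)*(343/36) = -2 + 343/216 = -89/216 ≈ -0.41204)
V*(9 - 91) = -89*(9 - 91)/216 = -89/216*(-82) = 3649/108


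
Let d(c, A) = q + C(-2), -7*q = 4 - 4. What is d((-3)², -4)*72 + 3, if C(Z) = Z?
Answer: -141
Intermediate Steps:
q = 0 (q = -(4 - 4)/7 = -⅐*0 = 0)
d(c, A) = -2 (d(c, A) = 0 - 2 = -2)
d((-3)², -4)*72 + 3 = -2*72 + 3 = -144 + 3 = -141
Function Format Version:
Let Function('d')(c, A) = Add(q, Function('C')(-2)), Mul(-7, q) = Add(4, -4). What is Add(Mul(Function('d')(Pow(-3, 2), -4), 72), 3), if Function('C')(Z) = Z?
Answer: -141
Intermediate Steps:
q = 0 (q = Mul(Rational(-1, 7), Add(4, -4)) = Mul(Rational(-1, 7), 0) = 0)
Function('d')(c, A) = -2 (Function('d')(c, A) = Add(0, -2) = -2)
Add(Mul(Function('d')(Pow(-3, 2), -4), 72), 3) = Add(Mul(-2, 72), 3) = Add(-144, 3) = -141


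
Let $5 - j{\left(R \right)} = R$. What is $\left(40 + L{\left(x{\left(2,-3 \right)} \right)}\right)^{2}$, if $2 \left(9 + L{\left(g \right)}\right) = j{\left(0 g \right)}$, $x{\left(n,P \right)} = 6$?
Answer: $\frac{4489}{4} \approx 1122.3$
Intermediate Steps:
$j{\left(R \right)} = 5 - R$
$L{\left(g \right)} = - \frac{13}{2}$ ($L{\left(g \right)} = -9 + \frac{5 - 0 g}{2} = -9 + \frac{5 - 0}{2} = -9 + \frac{5 + 0}{2} = -9 + \frac{1}{2} \cdot 5 = -9 + \frac{5}{2} = - \frac{13}{2}$)
$\left(40 + L{\left(x{\left(2,-3 \right)} \right)}\right)^{2} = \left(40 - \frac{13}{2}\right)^{2} = \left(\frac{67}{2}\right)^{2} = \frac{4489}{4}$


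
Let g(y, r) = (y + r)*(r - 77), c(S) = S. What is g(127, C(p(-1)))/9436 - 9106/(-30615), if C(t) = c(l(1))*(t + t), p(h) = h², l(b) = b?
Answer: -1339337/1840020 ≈ -0.72789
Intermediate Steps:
C(t) = 2*t (C(t) = 1*(t + t) = 1*(2*t) = 2*t)
g(y, r) = (-77 + r)*(r + y) (g(y, r) = (r + y)*(-77 + r) = (-77 + r)*(r + y))
g(127, C(p(-1)))/9436 - 9106/(-30615) = ((2*(-1)²)² - 154*(-1)² - 77*127 + (2*(-1)²)*127)/9436 - 9106/(-30615) = ((2*1)² - 154 - 9779 + (2*1)*127)*(1/9436) - 9106*(-1/30615) = (2² - 77*2 - 9779 + 2*127)*(1/9436) + 58/195 = (4 - 154 - 9779 + 254)*(1/9436) + 58/195 = -9675*1/9436 + 58/195 = -9675/9436 + 58/195 = -1339337/1840020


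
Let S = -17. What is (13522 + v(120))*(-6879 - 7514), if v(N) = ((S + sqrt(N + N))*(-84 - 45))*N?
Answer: -3982284026 + 891214560*sqrt(15) ≈ -5.3063e+8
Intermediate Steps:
v(N) = N*(2193 - 129*sqrt(2)*sqrt(N)) (v(N) = ((-17 + sqrt(N + N))*(-84 - 45))*N = ((-17 + sqrt(2*N))*(-129))*N = ((-17 + sqrt(2)*sqrt(N))*(-129))*N = (2193 - 129*sqrt(2)*sqrt(N))*N = N*(2193 - 129*sqrt(2)*sqrt(N)))
(13522 + v(120))*(-6879 - 7514) = (13522 + (2193*120 - 129*sqrt(2)*120**(3/2)))*(-6879 - 7514) = (13522 + (263160 - 129*sqrt(2)*240*sqrt(30)))*(-14393) = (13522 + (263160 - 61920*sqrt(15)))*(-14393) = (276682 - 61920*sqrt(15))*(-14393) = -3982284026 + 891214560*sqrt(15)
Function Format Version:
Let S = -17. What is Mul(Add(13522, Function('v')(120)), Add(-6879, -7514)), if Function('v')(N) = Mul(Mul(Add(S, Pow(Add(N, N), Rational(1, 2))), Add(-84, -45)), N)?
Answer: Add(-3982284026, Mul(891214560, Pow(15, Rational(1, 2)))) ≈ -5.3063e+8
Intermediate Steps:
Function('v')(N) = Mul(N, Add(2193, Mul(-129, Pow(2, Rational(1, 2)), Pow(N, Rational(1, 2))))) (Function('v')(N) = Mul(Mul(Add(-17, Pow(Add(N, N), Rational(1, 2))), Add(-84, -45)), N) = Mul(Mul(Add(-17, Pow(Mul(2, N), Rational(1, 2))), -129), N) = Mul(Mul(Add(-17, Mul(Pow(2, Rational(1, 2)), Pow(N, Rational(1, 2)))), -129), N) = Mul(Add(2193, Mul(-129, Pow(2, Rational(1, 2)), Pow(N, Rational(1, 2)))), N) = Mul(N, Add(2193, Mul(-129, Pow(2, Rational(1, 2)), Pow(N, Rational(1, 2))))))
Mul(Add(13522, Function('v')(120)), Add(-6879, -7514)) = Mul(Add(13522, Add(Mul(2193, 120), Mul(-129, Pow(2, Rational(1, 2)), Pow(120, Rational(3, 2))))), Add(-6879, -7514)) = Mul(Add(13522, Add(263160, Mul(-129, Pow(2, Rational(1, 2)), Mul(240, Pow(30, Rational(1, 2)))))), -14393) = Mul(Add(13522, Add(263160, Mul(-61920, Pow(15, Rational(1, 2))))), -14393) = Mul(Add(276682, Mul(-61920, Pow(15, Rational(1, 2)))), -14393) = Add(-3982284026, Mul(891214560, Pow(15, Rational(1, 2))))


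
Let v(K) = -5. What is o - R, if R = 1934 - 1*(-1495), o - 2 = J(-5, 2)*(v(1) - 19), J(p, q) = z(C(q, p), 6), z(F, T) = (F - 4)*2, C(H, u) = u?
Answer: -2995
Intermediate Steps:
z(F, T) = -8 + 2*F (z(F, T) = (-4 + F)*2 = -8 + 2*F)
J(p, q) = -8 + 2*p
o = 434 (o = 2 + (-8 + 2*(-5))*(-5 - 19) = 2 + (-8 - 10)*(-24) = 2 - 18*(-24) = 2 + 432 = 434)
R = 3429 (R = 1934 + 1495 = 3429)
o - R = 434 - 1*3429 = 434 - 3429 = -2995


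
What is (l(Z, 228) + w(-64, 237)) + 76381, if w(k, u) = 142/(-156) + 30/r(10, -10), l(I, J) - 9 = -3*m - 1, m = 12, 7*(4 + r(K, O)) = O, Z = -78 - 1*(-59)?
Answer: 113145607/1482 ≈ 76347.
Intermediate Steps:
Z = -19 (Z = -78 + 59 = -19)
r(K, O) = -4 + O/7
l(I, J) = -28 (l(I, J) = 9 + (-3*12 - 1) = 9 + (-36 - 1) = 9 - 37 = -28)
w(k, u) = -9539/1482 (w(k, u) = 142/(-156) + 30/(-4 + (⅐)*(-10)) = 142*(-1/156) + 30/(-4 - 10/7) = -71/78 + 30/(-38/7) = -71/78 + 30*(-7/38) = -71/78 - 105/19 = -9539/1482)
(l(Z, 228) + w(-64, 237)) + 76381 = (-28 - 9539/1482) + 76381 = -51035/1482 + 76381 = 113145607/1482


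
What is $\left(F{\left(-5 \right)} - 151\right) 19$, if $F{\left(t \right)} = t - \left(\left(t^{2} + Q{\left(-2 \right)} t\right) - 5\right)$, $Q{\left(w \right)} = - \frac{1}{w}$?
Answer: $- \frac{6593}{2} \approx -3296.5$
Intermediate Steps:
$F{\left(t \right)} = 5 + \frac{t}{2} - t^{2}$ ($F{\left(t \right)} = t - \left(\left(t^{2} + - \frac{1}{-2} t\right) - 5\right) = t - \left(\left(t^{2} + \left(-1\right) \left(- \frac{1}{2}\right) t\right) - 5\right) = t - \left(\left(t^{2} + \frac{t}{2}\right) - 5\right) = t - \left(-5 + t^{2} + \frac{t}{2}\right) = 5 + \frac{t}{2} - t^{2}$)
$\left(F{\left(-5 \right)} - 151\right) 19 = \left(\left(5 + \frac{1}{2} \left(-5\right) - \left(-5\right)^{2}\right) - 151\right) 19 = \left(\left(5 - \frac{5}{2} - 25\right) - 151\right) 19 = \left(- \frac{45}{2} - 151\right) 19 = \left(- \frac{347}{2}\right) 19 = - \frac{6593}{2}$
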